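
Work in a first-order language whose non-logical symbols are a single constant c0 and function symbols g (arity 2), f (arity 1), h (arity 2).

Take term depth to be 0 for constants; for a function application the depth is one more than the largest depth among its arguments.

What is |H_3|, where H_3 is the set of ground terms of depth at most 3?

2776

Write N_k for the number of ground terms of depth ≤ k. A term of depth ≤ k is either a constant or a function symbol applied to arguments of depth ≤ k−1, so N_k = 1 + N_{k-1}^2 + N_{k-1} + N_{k-1}^2.
N_0 = 1
N_1 = 1 + 1^2 + 1 + 1^2 = 4
N_2 = 1 + 4^2 + 4 + 4^2 = 37
N_3 = 1 + 37^2 + 37 + 37^2 = 2776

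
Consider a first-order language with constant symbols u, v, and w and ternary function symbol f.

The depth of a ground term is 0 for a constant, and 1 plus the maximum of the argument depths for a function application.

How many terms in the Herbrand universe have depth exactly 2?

26973

Count level by level. With function symbols f/3, the terms of depth ≤ k are the 3 constants together with each function applied to depth-≤(k−1) tuples, so N_k = 3 + N_{k-1}^3.
N_0 = 3
N_1 = 3 + 3^3 = 30
N_2 = 3 + 30^3 = 27003
Terms of depth exactly 2: N_2 − N_1 = 27003 − 30 = 26973.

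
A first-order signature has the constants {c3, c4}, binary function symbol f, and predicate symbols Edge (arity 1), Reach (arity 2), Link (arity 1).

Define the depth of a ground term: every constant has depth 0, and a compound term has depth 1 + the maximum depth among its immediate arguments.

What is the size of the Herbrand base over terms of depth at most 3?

First count ground terms of depth ≤ 3.
If N_k denotes the number of depth-≤k ground terms, the 2 constants give N_0 = 2, and each function symbol of arity r contributes N_{k-1}^r new terms at level k: N_k = 2 + N_{k-1}^2.
N_0 = 2
N_1 = 2 + 2^2 = 6
N_2 = 2 + 6^2 = 38
N_3 = 2 + 38^2 = 1446
So |H| = 1446.
For each predicate symbol, the number of ground atoms is |H| raised to its arity; summing:
  Edge: 1446;  Reach: 1446^2 = 2090916;  Link: 1446
Total ground atoms: 1446 + 2090916 + 1446 = 2093808.

2093808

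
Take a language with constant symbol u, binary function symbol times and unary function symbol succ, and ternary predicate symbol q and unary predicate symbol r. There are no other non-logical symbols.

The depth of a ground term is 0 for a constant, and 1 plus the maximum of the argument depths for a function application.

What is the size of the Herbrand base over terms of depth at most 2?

2210

First count ground terms of depth ≤ 2.
Write N_k for the number of ground terms of depth ≤ k. A term of depth ≤ k is either a constant or a function symbol applied to arguments of depth ≤ k−1, so N_k = 1 + N_{k-1}^2 + N_{k-1}.
N_0 = 1
N_1 = 1 + 1^2 + 1 = 3
N_2 = 1 + 3^2 + 3 = 13
So |H| = 13.
A ground atom is a predicate applied to a tuple of terms from H, so the count is the sum over predicates of |H|^arity:
  q: 13^3 = 2197;  r: 13
Total ground atoms: 2197 + 13 = 2210.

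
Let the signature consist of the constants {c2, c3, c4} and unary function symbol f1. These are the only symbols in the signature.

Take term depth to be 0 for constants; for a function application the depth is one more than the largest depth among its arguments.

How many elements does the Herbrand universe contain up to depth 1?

Let N_k count ground terms of depth at most k. Each non-constant term of depth ≤ k is some function symbol applied to depth-≤(k−1) arguments, giving N_k = 3 + N_{k-1}.
N_0 = 3
N_1 = 3 + 3 = 6
Explicitly: c2, c3, c4, f1(c2), f1(c3), f1(c4).

6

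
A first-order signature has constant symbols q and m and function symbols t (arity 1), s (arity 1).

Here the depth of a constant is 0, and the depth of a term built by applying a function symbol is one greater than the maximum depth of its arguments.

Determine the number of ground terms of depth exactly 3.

Let N_k = |{terms of depth ≤ k}|. Then N_0 = 2 and N_k = 2 + N_{k-1} + N_{k-1} for k ≥ 1 (one summand per function symbol, arity giving the exponent).
N_0 = 2
N_1 = 2 + 2 + 2 = 6
N_2 = 2 + 6 + 6 = 14
N_3 = 2 + 14 + 14 = 30
Terms of depth exactly 3: N_3 − N_2 = 30 − 14 = 16.

16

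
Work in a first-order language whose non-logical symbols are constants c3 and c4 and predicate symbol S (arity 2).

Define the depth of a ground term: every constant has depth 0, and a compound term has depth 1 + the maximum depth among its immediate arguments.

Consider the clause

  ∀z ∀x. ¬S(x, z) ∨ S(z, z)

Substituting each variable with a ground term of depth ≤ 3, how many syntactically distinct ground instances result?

4

Ground terms of depth ≤ 3:
  With no function symbols every ground term is a constant, so there are exactly 2 ground terms at every depth bound.
  N_0 = 2
  N_1 = 2
  N_2 = 2
  N_3 = 2
So there are 2 ground terms available for substitution.
The body mentions every one of the 2 quantified variables; since ground terms form a free algebra, no two substitutions collapse to the same formula.
Number of ground instances = 2^2 = 4.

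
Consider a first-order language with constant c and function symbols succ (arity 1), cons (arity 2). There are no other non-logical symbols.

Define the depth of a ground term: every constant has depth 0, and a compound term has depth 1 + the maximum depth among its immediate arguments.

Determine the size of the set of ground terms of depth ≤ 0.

1

Let N_k count ground terms of depth at most k. Each non-constant term of depth ≤ k is some function symbol applied to depth-≤(k−1) arguments, giving N_k = 1 + N_{k-1} + N_{k-1}^2.
N_0 = 1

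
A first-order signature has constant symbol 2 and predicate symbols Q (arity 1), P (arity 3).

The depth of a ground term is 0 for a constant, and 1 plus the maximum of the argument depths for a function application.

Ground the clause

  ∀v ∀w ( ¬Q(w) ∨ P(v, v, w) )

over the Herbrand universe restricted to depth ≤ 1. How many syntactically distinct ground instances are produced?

Ground terms of depth ≤ 1:
  With no function symbols every ground term is a constant, so there is exactly 1 ground term at every depth bound.
  N_0 = 1
  N_1 = 1
So there is exactly 1 ground term available for substitution.
There are 2 variables to instantiate (v, w), each occurring in at least one literal, so different choices give different ground instances.
Number of ground instances = 1^2 = 1.

1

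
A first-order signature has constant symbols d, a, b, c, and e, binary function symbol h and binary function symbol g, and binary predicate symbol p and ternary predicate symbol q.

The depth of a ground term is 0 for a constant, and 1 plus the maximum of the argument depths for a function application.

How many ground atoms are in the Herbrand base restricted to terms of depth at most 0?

150

First count ground terms of depth ≤ 0.
Write N_k for the number of ground terms of depth ≤ k. A term of depth ≤ k is either a constant or a function symbol applied to arguments of depth ≤ k−1, so N_k = 5 + N_{k-1}^2 + N_{k-1}^2.
N_0 = 5
Explicitly: d, a, b, c, e.
So |H| = 5.
For each predicate symbol, the number of ground atoms is |H| raised to its arity; summing:
  p: 5^2 = 25;  q: 5^3 = 125
Total ground atoms: 25 + 125 = 150.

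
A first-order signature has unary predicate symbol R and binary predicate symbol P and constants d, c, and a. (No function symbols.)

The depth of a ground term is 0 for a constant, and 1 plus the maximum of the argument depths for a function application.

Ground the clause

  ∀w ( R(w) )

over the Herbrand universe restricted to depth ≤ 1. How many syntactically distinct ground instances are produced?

3

Ground terms of depth ≤ 1:
  With no function symbols every ground term is a constant, so there are exactly 3 ground terms at every depth bound.
  N_0 = 3
  N_1 = 3
  Explicitly: d, c, a.
So there are 3 ground terms available for substitution.
The body mentions the single quantified variable w; since ground terms form a free algebra, no two substitutions collapse to the same formula.
Number of ground instances = 3.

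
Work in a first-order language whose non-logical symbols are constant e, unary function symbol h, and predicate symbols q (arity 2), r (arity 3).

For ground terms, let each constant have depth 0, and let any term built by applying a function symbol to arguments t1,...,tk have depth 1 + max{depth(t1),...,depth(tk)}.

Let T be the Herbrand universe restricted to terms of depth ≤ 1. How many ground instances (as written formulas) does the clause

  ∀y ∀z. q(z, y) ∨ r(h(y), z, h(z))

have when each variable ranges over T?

Ground terms of depth ≤ 1:
  Write N_k for the number of ground terms of depth ≤ k. A term of depth ≤ k is either a constant or a function symbol applied to arguments of depth ≤ k−1, so N_k = 1 + N_{k-1}.
  N_0 = 1
  N_1 = 1 + 1 = 2
So there are 2 ground terms available for substitution.
The clause has 2 distinct variables (y, z), each appearing in the body. In the free term algebra distinct substitutions yield syntactically distinct ground instances.
Number of ground instances = 2^2 = 4.

4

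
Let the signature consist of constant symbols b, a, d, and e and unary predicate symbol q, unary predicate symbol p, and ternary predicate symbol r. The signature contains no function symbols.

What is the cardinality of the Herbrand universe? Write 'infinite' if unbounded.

There are no function symbols, so every ground term is one of the 4 constants.
The Herbrand universe is {b, a, d, e}, which is finite with 4 elements.

4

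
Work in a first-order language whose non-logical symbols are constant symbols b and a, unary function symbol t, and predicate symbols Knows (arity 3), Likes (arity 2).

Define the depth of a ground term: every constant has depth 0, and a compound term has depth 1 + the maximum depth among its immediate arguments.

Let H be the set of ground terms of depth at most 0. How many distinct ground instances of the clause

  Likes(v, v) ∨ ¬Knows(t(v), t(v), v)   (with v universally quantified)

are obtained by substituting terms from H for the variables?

2

Ground terms of depth ≤ 0:
  Write N_k for the number of ground terms of depth ≤ k. A term of depth ≤ k is either a constant or a function symbol applied to arguments of depth ≤ k−1, so N_k = 2 + N_{k-1}.
  N_0 = 2
  Explicitly: b, a.
So there are 2 ground terms available for substitution.
The body mentions the single quantified variable v; since ground terms form a free algebra, no two substitutions collapse to the same formula.
Number of ground instances = 2.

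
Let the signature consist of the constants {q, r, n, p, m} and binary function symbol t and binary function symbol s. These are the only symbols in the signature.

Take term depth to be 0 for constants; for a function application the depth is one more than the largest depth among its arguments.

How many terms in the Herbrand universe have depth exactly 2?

6000

Let N_k = |{terms of depth ≤ k}|. Then N_0 = 5 and N_k = 5 + N_{k-1}^2 + N_{k-1}^2 for k ≥ 1 (one summand per function symbol, arity giving the exponent).
N_0 = 5
N_1 = 5 + 5^2 + 5^2 = 55
N_2 = 5 + 55^2 + 55^2 = 6055
Terms of depth exactly 2: N_2 − N_1 = 6055 − 55 = 6000.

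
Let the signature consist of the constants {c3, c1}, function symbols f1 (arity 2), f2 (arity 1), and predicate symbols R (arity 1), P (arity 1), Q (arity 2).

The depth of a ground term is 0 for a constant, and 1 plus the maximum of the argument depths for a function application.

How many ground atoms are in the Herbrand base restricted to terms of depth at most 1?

80

First count ground terms of depth ≤ 1.
Let N_k count ground terms of depth at most k. Each non-constant term of depth ≤ k is some function symbol applied to depth-≤(k−1) arguments, giving N_k = 2 + N_{k-1}^2 + N_{k-1}.
N_0 = 2
N_1 = 2 + 2^2 + 2 = 8
Explicitly: c3, c1, f1(c3, c3), f1(c3, c1), f1(c1, c3), f1(c1, c1), f2(c3), f2(c1).
So |H| = 8.
A ground atom is a predicate applied to a tuple of terms from H, so the count is the sum over predicates of |H|^arity:
  R: 8;  P: 8;  Q: 8^2 = 64
Total ground atoms: 8 + 8 + 64 = 80.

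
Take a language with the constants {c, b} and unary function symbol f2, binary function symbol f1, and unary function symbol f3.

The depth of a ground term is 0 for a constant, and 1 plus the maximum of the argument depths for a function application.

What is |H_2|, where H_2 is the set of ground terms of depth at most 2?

Let N_k count ground terms of depth at most k. Each non-constant term of depth ≤ k is some function symbol applied to depth-≤(k−1) arguments, giving N_k = 2 + N_{k-1} + N_{k-1}^2 + N_{k-1}.
N_0 = 2
N_1 = 2 + 2 + 2^2 + 2 = 10
N_2 = 2 + 10 + 10^2 + 10 = 122

122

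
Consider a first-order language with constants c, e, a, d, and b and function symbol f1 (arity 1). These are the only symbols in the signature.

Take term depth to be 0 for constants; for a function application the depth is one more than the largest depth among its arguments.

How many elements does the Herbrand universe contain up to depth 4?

25

Let N_k count ground terms of depth at most k. Each non-constant term of depth ≤ k is some function symbol applied to depth-≤(k−1) arguments, giving N_k = 5 + N_{k-1}.
N_0 = 5
N_1 = 5 + 5 = 10
N_2 = 5 + 10 = 15
N_3 = 5 + 15 = 20
N_4 = 5 + 20 = 25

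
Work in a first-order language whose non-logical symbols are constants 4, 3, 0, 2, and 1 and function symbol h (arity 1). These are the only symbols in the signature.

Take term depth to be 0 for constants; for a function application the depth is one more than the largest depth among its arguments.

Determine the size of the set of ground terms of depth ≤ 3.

20

If N_k denotes the number of depth-≤k ground terms, the 5 constants give N_0 = 5, and each function symbol of arity r contributes N_{k-1}^r new terms at level k: N_k = 5 + N_{k-1}.
N_0 = 5
N_1 = 5 + 5 = 10
N_2 = 5 + 10 = 15
N_3 = 5 + 15 = 20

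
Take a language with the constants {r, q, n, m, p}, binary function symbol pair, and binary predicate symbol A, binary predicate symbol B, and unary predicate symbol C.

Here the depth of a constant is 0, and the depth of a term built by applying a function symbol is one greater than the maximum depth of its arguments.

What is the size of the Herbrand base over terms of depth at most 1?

First count ground terms of depth ≤ 1.
If N_k denotes the number of depth-≤k ground terms, the 5 constants give N_0 = 5, and each function symbol of arity r contributes N_{k-1}^r new terms at level k: N_k = 5 + N_{k-1}^2.
N_0 = 5
N_1 = 5 + 5^2 = 30
So |H| = 30.
Ground atoms are formed by filling each argument slot of a predicate with a term from H, so an r-ary predicate gives |H|^r atoms:
  A: 30^2 = 900;  B: 30^2 = 900;  C: 30
Total ground atoms: 900 + 900 + 30 = 1830.

1830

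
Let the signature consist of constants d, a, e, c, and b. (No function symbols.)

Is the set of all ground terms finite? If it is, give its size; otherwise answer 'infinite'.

There are no function symbols, so every ground term is one of the 5 constants.
The Herbrand universe is {d, a, e, c, b}, which is finite with 5 elements.

5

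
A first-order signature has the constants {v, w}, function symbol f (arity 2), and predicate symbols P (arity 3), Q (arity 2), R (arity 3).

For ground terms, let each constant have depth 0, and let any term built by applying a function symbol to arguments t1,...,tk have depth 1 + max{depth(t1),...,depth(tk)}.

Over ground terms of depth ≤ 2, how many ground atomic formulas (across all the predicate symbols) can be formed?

111188

First count ground terms of depth ≤ 2.
Count level by level. With function symbols f/2, the terms of depth ≤ k are the 2 constants together with each function applied to depth-≤(k−1) tuples, so N_k = 2 + N_{k-1}^2.
N_0 = 2
N_1 = 2 + 2^2 = 6
N_2 = 2 + 6^2 = 38
So |H| = 38.
Ground atoms are formed by filling each argument slot of a predicate with a term from H, so an r-ary predicate gives |H|^r atoms:
  P: 38^3 = 54872;  Q: 38^2 = 1444;  R: 38^3 = 54872
Total ground atoms: 54872 + 1444 + 54872 = 111188.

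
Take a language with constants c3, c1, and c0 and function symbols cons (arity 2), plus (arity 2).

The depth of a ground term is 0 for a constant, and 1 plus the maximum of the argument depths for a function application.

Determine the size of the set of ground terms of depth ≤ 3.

1566453

If N_k denotes the number of depth-≤k ground terms, the 3 constants give N_0 = 3, and each function symbol of arity r contributes N_{k-1}^r new terms at level k: N_k = 3 + N_{k-1}^2 + N_{k-1}^2.
N_0 = 3
N_1 = 3 + 3^2 + 3^2 = 21
N_2 = 3 + 21^2 + 21^2 = 885
N_3 = 3 + 885^2 + 885^2 = 1566453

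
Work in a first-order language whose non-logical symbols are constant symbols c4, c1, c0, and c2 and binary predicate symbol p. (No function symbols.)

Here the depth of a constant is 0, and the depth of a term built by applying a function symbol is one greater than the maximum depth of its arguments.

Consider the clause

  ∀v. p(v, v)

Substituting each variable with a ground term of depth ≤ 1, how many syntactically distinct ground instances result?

4

Ground terms of depth ≤ 1:
  With no function symbols every ground term is a constant, so there are exactly 4 ground terms at every depth bound.
  N_0 = 4
  N_1 = 4
  Explicitly: c4, c1, c0, c2.
So there are 4 ground terms available for substitution.
There is 1 variable to instantiate (v),  occurring in at least one literal, so different choices give different ground instances.
Number of ground instances = 4.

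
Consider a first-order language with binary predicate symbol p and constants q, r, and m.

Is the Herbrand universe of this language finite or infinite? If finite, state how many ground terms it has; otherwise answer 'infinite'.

There are no function symbols, so every ground term is one of the 3 constants.
The Herbrand universe is {q, r, m}, which is finite with 3 elements.

3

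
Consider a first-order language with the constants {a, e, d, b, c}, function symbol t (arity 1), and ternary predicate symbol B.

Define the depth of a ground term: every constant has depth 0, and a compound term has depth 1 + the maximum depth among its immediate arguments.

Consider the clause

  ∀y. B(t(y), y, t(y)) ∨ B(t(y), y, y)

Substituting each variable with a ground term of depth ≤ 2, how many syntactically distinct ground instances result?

Ground terms of depth ≤ 2:
  Count level by level. With function symbols t/1, the terms of depth ≤ k are the 5 constants together with each function applied to depth-≤(k−1) tuples, so N_k = 5 + N_{k-1}.
  N_0 = 5
  N_1 = 5 + 5 = 10
  N_2 = 5 + 10 = 15
So there are 15 ground terms available for substitution.
The variable y ranges independently over the available ground terms, and distinct assignments produce distinct instances.
Number of ground instances = 15.

15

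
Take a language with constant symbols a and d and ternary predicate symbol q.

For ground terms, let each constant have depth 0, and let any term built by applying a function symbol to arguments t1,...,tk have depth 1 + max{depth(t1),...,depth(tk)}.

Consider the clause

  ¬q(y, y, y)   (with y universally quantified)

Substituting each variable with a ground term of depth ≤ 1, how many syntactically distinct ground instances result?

Ground terms of depth ≤ 1:
  With no function symbols every ground term is a constant, so there are exactly 2 ground terms at every depth bound.
  N_0 = 2
  N_1 = 2
So there are 2 ground terms available for substitution.
The variable y ranges independently over the available ground terms, and distinct assignments produce distinct instances.
Number of ground instances = 2.

2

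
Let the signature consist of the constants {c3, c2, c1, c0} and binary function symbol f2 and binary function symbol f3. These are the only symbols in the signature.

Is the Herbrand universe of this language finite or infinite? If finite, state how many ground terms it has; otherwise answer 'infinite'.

The signature has at least one function symbol (f2, arity 2) and at least one constant (c3).
Iterating f2 gives infinitely many distinct ground terms: c3, f2(c3, c3), f2(f2(c3, c3), f2(c3, c3)), ...
So the Herbrand universe is infinite.

infinite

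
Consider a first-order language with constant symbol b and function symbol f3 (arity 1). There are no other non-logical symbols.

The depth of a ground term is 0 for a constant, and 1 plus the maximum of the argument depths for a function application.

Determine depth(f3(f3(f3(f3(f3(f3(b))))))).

depth(f3(b)) = 1 + depth(b) = 1 + 0 = 1
depth(f3(f3(b))) = 1 + depth(f3(b)) = 1 + 1 = 2
depth(f3(f3(f3(b)))) = 1 + depth(f3(f3(b))) = 1 + 2 = 3
depth(f3(f3(f3(f3(b))))) = 1 + depth(f3(f3(f3(b)))) = 1 + 3 = 4
depth(f3(f3(f3(f3(f3(b)))))) = 1 + depth(f3(f3(f3(f3(b))))) = 1 + 4 = 5
depth(f3(f3(f3(f3(f3(f3(b))))))) = 1 + depth(f3(f3(f3(f3(f3(b)))))) = 1 + 5 = 6

6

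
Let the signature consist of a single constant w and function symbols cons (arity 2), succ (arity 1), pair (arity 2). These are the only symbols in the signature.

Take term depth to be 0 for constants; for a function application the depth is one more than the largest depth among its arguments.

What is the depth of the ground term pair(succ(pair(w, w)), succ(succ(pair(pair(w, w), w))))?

5

depth(pair(w, w)) = 1 + max(0, 0) = 1
depth(succ(pair(w, w))) = 1 + depth(pair(w, w)) = 1 + 1 = 2
depth(pair(pair(w, w), w)) = 1 + max(1, 0) = 2
depth(succ(pair(pair(w, w), w))) = 1 + depth(pair(pair(w, w), w)) = 1 + 2 = 3
depth(succ(succ(pair(pair(w, w), w)))) = 1 + depth(succ(pair(pair(w, w), w))) = 1 + 3 = 4
depth(pair(succ(pair(w, w)), succ(succ(pair(pair(w, w), w))))) = 1 + max(2, 4) = 5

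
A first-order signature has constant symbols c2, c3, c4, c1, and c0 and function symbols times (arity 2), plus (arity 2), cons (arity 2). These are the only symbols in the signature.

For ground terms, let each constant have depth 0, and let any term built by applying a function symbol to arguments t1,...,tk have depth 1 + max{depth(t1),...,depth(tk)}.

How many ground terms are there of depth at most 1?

Count level by level. With function symbols times/2, plus/2, cons/2, the terms of depth ≤ k are the 5 constants together with each function applied to depth-≤(k−1) tuples, so N_k = 5 + N_{k-1}^2 + N_{k-1}^2 + N_{k-1}^2.
N_0 = 5
N_1 = 5 + 5^2 + 5^2 + 5^2 = 80

80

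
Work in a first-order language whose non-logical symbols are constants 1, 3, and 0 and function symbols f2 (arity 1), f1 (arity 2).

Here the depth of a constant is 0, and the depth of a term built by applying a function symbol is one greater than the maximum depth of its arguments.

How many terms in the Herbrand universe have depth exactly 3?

Let N_k count ground terms of depth at most k. Each non-constant term of depth ≤ k is some function symbol applied to depth-≤(k−1) arguments, giving N_k = 3 + N_{k-1} + N_{k-1}^2.
N_0 = 3
N_1 = 3 + 3 + 3^2 = 15
N_2 = 3 + 15 + 15^2 = 243
N_3 = 3 + 243 + 243^2 = 59295
Terms of depth exactly 3: N_3 − N_2 = 59295 − 243 = 59052.

59052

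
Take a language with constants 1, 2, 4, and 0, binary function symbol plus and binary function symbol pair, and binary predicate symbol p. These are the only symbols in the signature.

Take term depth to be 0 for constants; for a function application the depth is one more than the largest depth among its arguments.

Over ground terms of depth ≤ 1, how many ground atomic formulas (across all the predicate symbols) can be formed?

1296

First count ground terms of depth ≤ 1.
Let N_k = |{terms of depth ≤ k}|. Then N_0 = 4 and N_k = 4 + N_{k-1}^2 + N_{k-1}^2 for k ≥ 1 (one summand per function symbol, arity giving the exponent).
N_0 = 4
N_1 = 4 + 4^2 + 4^2 = 36
So |H| = 36.
For each predicate symbol, the number of ground atoms is |H| raised to its arity; summing:
  p: 36^2 = 1296
Total ground atoms: 1296.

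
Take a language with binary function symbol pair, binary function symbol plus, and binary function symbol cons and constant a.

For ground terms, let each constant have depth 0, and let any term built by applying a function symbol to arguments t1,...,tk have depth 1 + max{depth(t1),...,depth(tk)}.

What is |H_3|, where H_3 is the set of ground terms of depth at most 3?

Count level by level. With function symbols pair/2, plus/2, cons/2, the terms of depth ≤ k are the 1 constant together with each function applied to depth-≤(k−1) tuples, so N_k = 1 + N_{k-1}^2 + N_{k-1}^2 + N_{k-1}^2.
N_0 = 1
N_1 = 1 + 1^2 + 1^2 + 1^2 = 4
N_2 = 1 + 4^2 + 4^2 + 4^2 = 49
N_3 = 1 + 49^2 + 49^2 + 49^2 = 7204

7204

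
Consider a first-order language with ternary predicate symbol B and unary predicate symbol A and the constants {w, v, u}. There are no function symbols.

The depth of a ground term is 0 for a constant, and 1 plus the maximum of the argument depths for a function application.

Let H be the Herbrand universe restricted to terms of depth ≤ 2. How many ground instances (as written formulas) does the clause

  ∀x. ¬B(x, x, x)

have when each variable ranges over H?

3

Ground terms of depth ≤ 2:
  With no function symbols every ground term is a constant, so there are exactly 3 ground terms at every depth bound.
  N_0 = 3
  N_1 = 3
  N_2 = 3
So there are 3 ground terms available for substitution.
The clause has 1 distinct variable (x), which appears in the body. In the free term algebra distinct substitutions yield syntactically distinct ground instances.
Number of ground instances = 3.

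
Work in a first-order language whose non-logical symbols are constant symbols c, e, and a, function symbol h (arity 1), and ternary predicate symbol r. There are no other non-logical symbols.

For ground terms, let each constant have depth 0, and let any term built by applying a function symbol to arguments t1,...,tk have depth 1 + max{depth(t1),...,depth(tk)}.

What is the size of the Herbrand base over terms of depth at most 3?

First count ground terms of depth ≤ 3.
Write N_k for the number of ground terms of depth ≤ k. A term of depth ≤ k is either a constant or a function symbol applied to arguments of depth ≤ k−1, so N_k = 3 + N_{k-1}.
N_0 = 3
N_1 = 3 + 3 = 6
N_2 = 3 + 6 = 9
N_3 = 3 + 9 = 12
Explicitly: c, e, a, h(c), h(e), h(a), h(h(c)), h(h(e)), h(h(a)), h(h(h(c))), h(h(h(e))), h(h(h(a))).
So |H| = 12.
Ground atoms are formed by filling each argument slot of a predicate with a term from H, so an r-ary predicate gives |H|^r atoms:
  r: 12^3 = 1728
Total ground atoms: 1728.

1728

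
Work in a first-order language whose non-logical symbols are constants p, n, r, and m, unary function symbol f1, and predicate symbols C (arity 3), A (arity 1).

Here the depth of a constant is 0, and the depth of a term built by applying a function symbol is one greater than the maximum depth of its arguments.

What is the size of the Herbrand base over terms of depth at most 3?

4112

First count ground terms of depth ≤ 3.
Let N_k = |{terms of depth ≤ k}|. Then N_0 = 4 and N_k = 4 + N_{k-1} for k ≥ 1 (one summand per function symbol, arity giving the exponent).
N_0 = 4
N_1 = 4 + 4 = 8
N_2 = 4 + 8 = 12
N_3 = 4 + 12 = 16
So |H| = 16.
Each predicate of arity r yields |H|^r ground atoms (one per choice of an r-tuple from H):
  C: 16^3 = 4096;  A: 16
Total ground atoms: 4096 + 16 = 4112.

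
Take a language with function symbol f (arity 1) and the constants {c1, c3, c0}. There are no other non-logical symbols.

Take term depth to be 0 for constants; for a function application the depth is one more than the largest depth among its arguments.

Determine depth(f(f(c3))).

depth(f(c3)) = 1 + depth(c3) = 1 + 0 = 1
depth(f(f(c3))) = 1 + depth(f(c3)) = 1 + 1 = 2

2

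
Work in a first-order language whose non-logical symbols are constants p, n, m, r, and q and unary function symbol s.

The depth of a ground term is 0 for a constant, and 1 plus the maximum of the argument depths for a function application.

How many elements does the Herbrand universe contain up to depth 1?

10

Write N_k for the number of ground terms of depth ≤ k. A term of depth ≤ k is either a constant or a function symbol applied to arguments of depth ≤ k−1, so N_k = 5 + N_{k-1}.
N_0 = 5
N_1 = 5 + 5 = 10
Explicitly: p, n, m, r, q, s(p), s(n), s(m), s(r), s(q).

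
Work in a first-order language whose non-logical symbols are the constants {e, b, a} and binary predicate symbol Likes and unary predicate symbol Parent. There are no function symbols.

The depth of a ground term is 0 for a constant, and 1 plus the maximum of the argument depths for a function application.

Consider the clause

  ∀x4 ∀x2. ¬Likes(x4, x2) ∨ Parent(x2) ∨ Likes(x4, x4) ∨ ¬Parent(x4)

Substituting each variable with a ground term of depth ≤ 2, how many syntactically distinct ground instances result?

Ground terms of depth ≤ 2:
  With no function symbols every ground term is a constant, so there are exactly 3 ground terms at every depth bound.
  N_0 = 3
  N_1 = 3
  N_2 = 3
So there are 3 ground terms available for substitution.
The clause has 2 distinct variables (x4, x2), each appearing in the body. In the free term algebra distinct substitutions yield syntactically distinct ground instances.
Number of ground instances = 3^2 = 9.

9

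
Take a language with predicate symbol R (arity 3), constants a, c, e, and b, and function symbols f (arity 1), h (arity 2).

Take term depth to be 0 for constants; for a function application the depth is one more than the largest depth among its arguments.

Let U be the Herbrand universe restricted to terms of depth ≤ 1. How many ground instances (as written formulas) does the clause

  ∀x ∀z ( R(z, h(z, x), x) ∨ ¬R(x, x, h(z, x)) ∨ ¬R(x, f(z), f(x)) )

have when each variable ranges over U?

Ground terms of depth ≤ 1:
  Write N_k for the number of ground terms of depth ≤ k. A term of depth ≤ k is either a constant or a function symbol applied to arguments of depth ≤ k−1, so N_k = 4 + N_{k-1} + N_{k-1}^2.
  N_0 = 4
  N_1 = 4 + 4 + 4^2 = 24
So there are 24 ground terms available for substitution.
Each of x, z ranges independently over the available ground terms, and distinct assignments produce distinct instances.
Number of ground instances = 24^2 = 576.

576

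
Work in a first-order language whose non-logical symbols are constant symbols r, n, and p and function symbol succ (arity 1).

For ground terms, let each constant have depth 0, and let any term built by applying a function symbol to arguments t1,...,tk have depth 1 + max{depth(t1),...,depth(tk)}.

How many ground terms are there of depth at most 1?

6

Let N_k = |{terms of depth ≤ k}|. Then N_0 = 3 and N_k = 3 + N_{k-1} for k ≥ 1 (one summand per function symbol, arity giving the exponent).
N_0 = 3
N_1 = 3 + 3 = 6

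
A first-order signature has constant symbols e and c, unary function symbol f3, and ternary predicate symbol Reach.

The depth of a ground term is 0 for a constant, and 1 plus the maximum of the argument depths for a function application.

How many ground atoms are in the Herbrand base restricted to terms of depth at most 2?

First count ground terms of depth ≤ 2.
Let N_k = |{terms of depth ≤ k}|. Then N_0 = 2 and N_k = 2 + N_{k-1} for k ≥ 1 (one summand per function symbol, arity giving the exponent).
N_0 = 2
N_1 = 2 + 2 = 4
N_2 = 2 + 4 = 6
Explicitly: e, c, f3(e), f3(c), f3(f3(e)), f3(f3(c)).
So |H| = 6.
For each predicate symbol, the number of ground atoms is |H| raised to its arity; summing:
  Reach: 6^3 = 216
Total ground atoms: 216.

216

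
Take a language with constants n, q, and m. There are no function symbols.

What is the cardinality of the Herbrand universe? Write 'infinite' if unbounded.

There are no function symbols, so every ground term is one of the 3 constants.
The Herbrand universe is {n, q, m}, which is finite with 3 elements.

3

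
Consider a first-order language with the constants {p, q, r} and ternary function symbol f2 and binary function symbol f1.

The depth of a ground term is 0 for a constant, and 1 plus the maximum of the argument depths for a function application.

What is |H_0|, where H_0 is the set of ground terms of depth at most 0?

3

Let N_k count ground terms of depth at most k. Each non-constant term of depth ≤ k is some function symbol applied to depth-≤(k−1) arguments, giving N_k = 3 + N_{k-1}^3 + N_{k-1}^2.
N_0 = 3
Explicitly: p, q, r.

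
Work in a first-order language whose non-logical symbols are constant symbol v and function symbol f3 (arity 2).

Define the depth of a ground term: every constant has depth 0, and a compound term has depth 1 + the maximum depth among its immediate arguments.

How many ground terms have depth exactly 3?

Write N_k for the number of ground terms of depth ≤ k. A term of depth ≤ k is either a constant or a function symbol applied to arguments of depth ≤ k−1, so N_k = 1 + N_{k-1}^2.
N_0 = 1
N_1 = 1 + 1^2 = 2
N_2 = 1 + 2^2 = 5
N_3 = 1 + 5^2 = 26
Terms of depth exactly 3: N_3 − N_2 = 26 − 5 = 21.

21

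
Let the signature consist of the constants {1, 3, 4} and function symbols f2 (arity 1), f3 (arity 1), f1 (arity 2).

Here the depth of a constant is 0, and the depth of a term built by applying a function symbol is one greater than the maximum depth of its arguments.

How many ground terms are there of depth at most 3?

132498

Write N_k for the number of ground terms of depth ≤ k. A term of depth ≤ k is either a constant or a function symbol applied to arguments of depth ≤ k−1, so N_k = 3 + N_{k-1} + N_{k-1} + N_{k-1}^2.
N_0 = 3
N_1 = 3 + 3 + 3 + 3^2 = 18
N_2 = 3 + 18 + 18 + 18^2 = 363
N_3 = 3 + 363 + 363 + 363^2 = 132498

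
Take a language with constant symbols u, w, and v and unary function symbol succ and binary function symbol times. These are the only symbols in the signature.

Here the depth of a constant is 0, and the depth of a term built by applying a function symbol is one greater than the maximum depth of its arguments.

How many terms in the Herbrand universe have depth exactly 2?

228

Write N_k for the number of ground terms of depth ≤ k. A term of depth ≤ k is either a constant or a function symbol applied to arguments of depth ≤ k−1, so N_k = 3 + N_{k-1} + N_{k-1}^2.
N_0 = 3
N_1 = 3 + 3 + 3^2 = 15
N_2 = 3 + 15 + 15^2 = 243
Terms of depth exactly 2: N_2 − N_1 = 243 − 15 = 228.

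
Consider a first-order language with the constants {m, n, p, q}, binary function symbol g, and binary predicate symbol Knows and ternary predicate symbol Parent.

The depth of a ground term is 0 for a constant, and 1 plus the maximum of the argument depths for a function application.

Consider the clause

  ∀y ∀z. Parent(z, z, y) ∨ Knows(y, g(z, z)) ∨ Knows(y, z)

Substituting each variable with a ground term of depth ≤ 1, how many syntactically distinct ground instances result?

Ground terms of depth ≤ 1:
  Write N_k for the number of ground terms of depth ≤ k. A term of depth ≤ k is either a constant or a function symbol applied to arguments of depth ≤ k−1, so N_k = 4 + N_{k-1}^2.
  N_0 = 4
  N_1 = 4 + 4^2 = 20
So there are 20 ground terms available for substitution.
Each of y, z ranges independently over the available ground terms, and distinct assignments produce distinct instances.
Number of ground instances = 20^2 = 400.

400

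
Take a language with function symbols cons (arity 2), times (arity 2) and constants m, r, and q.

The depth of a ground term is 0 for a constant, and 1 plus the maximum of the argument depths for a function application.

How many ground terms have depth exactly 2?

If N_k denotes the number of depth-≤k ground terms, the 3 constants give N_0 = 3, and each function symbol of arity r contributes N_{k-1}^r new terms at level k: N_k = 3 + N_{k-1}^2 + N_{k-1}^2.
N_0 = 3
N_1 = 3 + 3^2 + 3^2 = 21
N_2 = 3 + 21^2 + 21^2 = 885
Terms of depth exactly 2: N_2 − N_1 = 885 − 21 = 864.

864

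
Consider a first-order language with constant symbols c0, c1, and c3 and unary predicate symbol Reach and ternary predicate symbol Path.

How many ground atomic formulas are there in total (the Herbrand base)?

30

With no function symbols, the Herbrand universe is just the 3 constants.
Ground atoms per predicate: Reach: 3, Path: 3^3 = 27.
Herbrand base size = 3 + 27 = 30.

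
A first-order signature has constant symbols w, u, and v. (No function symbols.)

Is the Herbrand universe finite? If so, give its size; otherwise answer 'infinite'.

There are no function symbols, so every ground term is one of the 3 constants.
The Herbrand universe is {w, u, v}, which is finite with 3 elements.

3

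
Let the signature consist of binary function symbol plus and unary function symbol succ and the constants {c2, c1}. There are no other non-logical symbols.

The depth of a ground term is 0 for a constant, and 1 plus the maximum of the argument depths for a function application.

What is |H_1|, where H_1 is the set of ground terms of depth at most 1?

8

Let N_k count ground terms of depth at most k. Each non-constant term of depth ≤ k is some function symbol applied to depth-≤(k−1) arguments, giving N_k = 2 + N_{k-1}^2 + N_{k-1}.
N_0 = 2
N_1 = 2 + 2^2 + 2 = 8
Explicitly: c2, c1, plus(c2, c2), plus(c2, c1), plus(c1, c2), plus(c1, c1), succ(c2), succ(c1).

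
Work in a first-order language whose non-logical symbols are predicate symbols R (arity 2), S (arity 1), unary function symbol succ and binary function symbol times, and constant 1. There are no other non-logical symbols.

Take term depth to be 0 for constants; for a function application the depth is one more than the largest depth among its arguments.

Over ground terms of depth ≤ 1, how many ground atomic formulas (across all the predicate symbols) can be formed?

First count ground terms of depth ≤ 1.
Let N_k count ground terms of depth at most k. Each non-constant term of depth ≤ k is some function symbol applied to depth-≤(k−1) arguments, giving N_k = 1 + N_{k-1} + N_{k-1}^2.
N_0 = 1
N_1 = 1 + 1 + 1^2 = 3
Explicitly: 1, succ(1), times(1, 1).
So |H| = 3.
Each predicate of arity r yields |H|^r ground atoms (one per choice of an r-tuple from H):
  R: 3^2 = 9;  S: 3
Total ground atoms: 9 + 3 = 12.

12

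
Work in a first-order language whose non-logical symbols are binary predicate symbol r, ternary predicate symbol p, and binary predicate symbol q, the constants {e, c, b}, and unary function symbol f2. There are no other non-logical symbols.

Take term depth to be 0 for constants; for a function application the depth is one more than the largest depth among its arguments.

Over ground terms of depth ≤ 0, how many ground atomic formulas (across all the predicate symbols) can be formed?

45

First count ground terms of depth ≤ 0.
Count level by level. With function symbols f2/1, the terms of depth ≤ k are the 3 constants together with each function applied to depth-≤(k−1) tuples, so N_k = 3 + N_{k-1}.
N_0 = 3
Explicitly: e, c, b.
So |H| = 3.
Each predicate of arity r yields |H|^r ground atoms (one per choice of an r-tuple from H):
  r: 3^2 = 9;  p: 3^3 = 27;  q: 3^2 = 9
Total ground atoms: 9 + 27 + 9 = 45.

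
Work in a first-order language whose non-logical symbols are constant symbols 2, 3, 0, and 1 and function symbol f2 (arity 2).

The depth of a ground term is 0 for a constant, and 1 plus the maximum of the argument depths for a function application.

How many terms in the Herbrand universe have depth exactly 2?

384

Let N_k = |{terms of depth ≤ k}|. Then N_0 = 4 and N_k = 4 + N_{k-1}^2 for k ≥ 1 (one summand per function symbol, arity giving the exponent).
N_0 = 4
N_1 = 4 + 4^2 = 20
N_2 = 4 + 20^2 = 404
Terms of depth exactly 2: N_2 − N_1 = 404 − 20 = 384.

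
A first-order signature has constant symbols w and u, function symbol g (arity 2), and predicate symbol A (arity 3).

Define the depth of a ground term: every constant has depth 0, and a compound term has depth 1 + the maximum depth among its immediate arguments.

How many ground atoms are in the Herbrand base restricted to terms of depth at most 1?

216

First count ground terms of depth ≤ 1.
Count level by level. With function symbols g/2, the terms of depth ≤ k are the 2 constants together with each function applied to depth-≤(k−1) tuples, so N_k = 2 + N_{k-1}^2.
N_0 = 2
N_1 = 2 + 2^2 = 6
Explicitly: w, u, g(w, w), g(w, u), g(u, w), g(u, u).
So |H| = 6.
Ground atoms are formed by filling each argument slot of a predicate with a term from H, so an r-ary predicate gives |H|^r atoms:
  A: 6^3 = 216
Total ground atoms: 216.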